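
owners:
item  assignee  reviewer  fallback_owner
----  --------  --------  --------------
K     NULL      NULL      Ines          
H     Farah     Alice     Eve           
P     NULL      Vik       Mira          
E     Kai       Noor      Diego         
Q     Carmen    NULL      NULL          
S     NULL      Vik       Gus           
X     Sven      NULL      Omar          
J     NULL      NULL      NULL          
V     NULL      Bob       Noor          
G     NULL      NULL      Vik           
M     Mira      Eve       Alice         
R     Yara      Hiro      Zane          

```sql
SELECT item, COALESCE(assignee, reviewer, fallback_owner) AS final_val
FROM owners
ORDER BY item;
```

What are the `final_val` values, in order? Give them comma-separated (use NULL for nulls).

item=E: assignee=Kai → Kai
item=G: assignee=NULL, reviewer=NULL, fallback_owner=Vik → Vik
item=H: assignee=Farah → Farah
item=J: assignee=NULL, reviewer=NULL, fallback_owner=NULL (all NULL) → NULL
item=K: assignee=NULL, reviewer=NULL, fallback_owner=Ines → Ines
item=M: assignee=Mira → Mira
item=P: assignee=NULL, reviewer=Vik → Vik
item=Q: assignee=Carmen → Carmen
item=R: assignee=Yara → Yara
item=S: assignee=NULL, reviewer=Vik → Vik
item=V: assignee=NULL, reviewer=Bob → Bob
item=X: assignee=Sven → Sven

Kai, Vik, Farah, NULL, Ines, Mira, Vik, Carmen, Yara, Vik, Bob, Sven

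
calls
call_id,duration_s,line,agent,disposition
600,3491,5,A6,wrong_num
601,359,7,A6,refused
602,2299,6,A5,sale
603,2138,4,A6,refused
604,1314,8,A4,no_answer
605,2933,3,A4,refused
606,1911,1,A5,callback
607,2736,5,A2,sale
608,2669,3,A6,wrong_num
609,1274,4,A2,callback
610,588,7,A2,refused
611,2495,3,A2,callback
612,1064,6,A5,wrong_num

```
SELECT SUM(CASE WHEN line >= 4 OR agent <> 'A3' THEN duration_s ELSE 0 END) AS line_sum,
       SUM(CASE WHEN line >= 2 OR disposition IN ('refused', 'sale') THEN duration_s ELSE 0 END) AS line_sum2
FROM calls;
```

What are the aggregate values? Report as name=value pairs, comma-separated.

[line_sum: line >= 4 OR agent <> 'A3']
call_id=600: ✓ → 3491
call_id=601: ✓ → 359
call_id=602: ✓ → 2299
call_id=603: ✓ → 2138
call_id=604: ✓ → 1314
call_id=605: ✓ → 2933
call_id=606: ✓ → 1911
call_id=607: ✓ → 2736
call_id=608: ✓ → 2669
call_id=609: ✓ → 1274
call_id=610: ✓ → 588
call_id=611: ✓ → 2495
call_id=612: ✓ → 1064
line_sum = 3491 + 359 + 2299 + 2138 + 1314 + 2933 + 1911 + 2736 + 2669 + 1274 + 588 + 2495 + 1064 = 25271
—
[line_sum2: line >= 2 OR disposition IN ('refused', 'sale')]
call_id=600: ✓ → 3491
call_id=601: ✓ → 359
call_id=602: ✓ → 2299
call_id=603: ✓ → 2138
call_id=604: ✓ → 1314
call_id=605: ✓ → 2933
call_id=606: ✗
call_id=607: ✓ → 2736
call_id=608: ✓ → 2669
call_id=609: ✓ → 1274
call_id=610: ✓ → 588
call_id=611: ✓ → 2495
call_id=612: ✓ → 1064
line_sum2 = 3491 + 359 + 2299 + 2138 + 1314 + 2933 + 2736 + 2669 + 1274 + 588 + 2495 + 1064 = 23360

line_sum=25271, line_sum2=23360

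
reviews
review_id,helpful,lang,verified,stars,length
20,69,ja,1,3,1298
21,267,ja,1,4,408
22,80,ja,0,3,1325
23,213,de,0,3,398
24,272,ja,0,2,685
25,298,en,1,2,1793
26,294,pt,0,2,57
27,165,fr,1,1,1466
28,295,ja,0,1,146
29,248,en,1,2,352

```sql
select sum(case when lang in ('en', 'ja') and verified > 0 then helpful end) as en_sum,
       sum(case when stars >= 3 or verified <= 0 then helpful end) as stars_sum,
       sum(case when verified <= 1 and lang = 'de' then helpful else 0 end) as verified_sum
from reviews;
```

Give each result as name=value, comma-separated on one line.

en_sum=882, stars_sum=1490, verified_sum=213

[en_sum: lang in ('en', 'ja') and verified > 0]
review_id=20: ✓ → 69
review_id=21: ✓ → 267
review_id=22: ✗
review_id=23: ✗
review_id=24: ✗
review_id=25: ✓ → 298
review_id=26: ✗
review_id=27: ✗
review_id=28: ✗
review_id=29: ✓ → 248
en_sum = 69 + 267 + 298 + 248 = 882
—
[stars_sum: stars >= 3 or verified <= 0]
review_id=20: ✓ → 69
review_id=21: ✓ → 267
review_id=22: ✓ → 80
review_id=23: ✓ → 213
review_id=24: ✓ → 272
review_id=25: ✗
review_id=26: ✓ → 294
review_id=27: ✗
review_id=28: ✓ → 295
review_id=29: ✗
stars_sum = 69 + 267 + 80 + 213 + 272 + 294 + 295 = 1490
—
[verified_sum: verified <= 1 and lang = 'de']
review_id=20: ✗
review_id=21: ✗
review_id=22: ✗
review_id=23: ✓ → 213
review_id=24: ✗
review_id=25: ✗
review_id=26: ✗
review_id=27: ✗
review_id=28: ✗
review_id=29: ✗
verified_sum = 213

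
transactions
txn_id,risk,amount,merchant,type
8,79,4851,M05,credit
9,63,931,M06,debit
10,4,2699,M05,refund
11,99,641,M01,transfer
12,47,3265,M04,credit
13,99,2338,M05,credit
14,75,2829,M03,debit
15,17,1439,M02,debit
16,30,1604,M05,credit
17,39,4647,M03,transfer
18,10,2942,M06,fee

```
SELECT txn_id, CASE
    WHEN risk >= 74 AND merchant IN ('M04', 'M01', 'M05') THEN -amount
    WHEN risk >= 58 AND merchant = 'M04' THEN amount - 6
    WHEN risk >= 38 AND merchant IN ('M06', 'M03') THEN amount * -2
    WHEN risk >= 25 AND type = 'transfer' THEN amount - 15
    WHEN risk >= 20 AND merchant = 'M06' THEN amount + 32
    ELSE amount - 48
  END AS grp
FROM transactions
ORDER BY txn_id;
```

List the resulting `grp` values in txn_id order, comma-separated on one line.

txn_id=8: risk >= 74 AND merchant IN ('M04', 'M01', 'M05') → -4851
txn_id=9: risk >= 38 AND merchant IN ('M06', 'M03') → -1862
txn_id=10: ELSE → 2651
txn_id=11: risk >= 74 AND merchant IN ('M04', 'M01', 'M05') → -641
txn_id=12: ELSE → 3217
txn_id=13: risk >= 74 AND merchant IN ('M04', 'M01', 'M05') → -2338
txn_id=14: risk >= 38 AND merchant IN ('M06', 'M03') → -5658
txn_id=15: ELSE → 1391
txn_id=16: ELSE → 1556
txn_id=17: risk >= 38 AND merchant IN ('M06', 'M03') → -9294
txn_id=18: ELSE → 2894

-4851, -1862, 2651, -641, 3217, -2338, -5658, 1391, 1556, -9294, 2894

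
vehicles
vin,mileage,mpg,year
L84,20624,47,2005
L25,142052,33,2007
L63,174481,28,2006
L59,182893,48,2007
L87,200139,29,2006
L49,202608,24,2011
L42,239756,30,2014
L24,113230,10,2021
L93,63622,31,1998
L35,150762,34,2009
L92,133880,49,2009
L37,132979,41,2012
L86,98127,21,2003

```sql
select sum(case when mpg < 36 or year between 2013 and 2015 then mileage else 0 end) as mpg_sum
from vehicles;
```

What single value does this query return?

1384777

vin=L84: ✗
vin=L25: ✓ → 142052
vin=L63: ✓ → 174481
vin=L59: ✗
vin=L87: ✓ → 200139
vin=L49: ✓ → 202608
vin=L42: ✓ → 239756
vin=L24: ✓ → 113230
vin=L93: ✓ → 63622
vin=L35: ✓ → 150762
vin=L92: ✗
vin=L37: ✗
vin=L86: ✓ → 98127
mpg_sum = 142052 + 174481 + 200139 + 202608 + 239756 + 113230 + 63622 + 150762 + 98127 = 1384777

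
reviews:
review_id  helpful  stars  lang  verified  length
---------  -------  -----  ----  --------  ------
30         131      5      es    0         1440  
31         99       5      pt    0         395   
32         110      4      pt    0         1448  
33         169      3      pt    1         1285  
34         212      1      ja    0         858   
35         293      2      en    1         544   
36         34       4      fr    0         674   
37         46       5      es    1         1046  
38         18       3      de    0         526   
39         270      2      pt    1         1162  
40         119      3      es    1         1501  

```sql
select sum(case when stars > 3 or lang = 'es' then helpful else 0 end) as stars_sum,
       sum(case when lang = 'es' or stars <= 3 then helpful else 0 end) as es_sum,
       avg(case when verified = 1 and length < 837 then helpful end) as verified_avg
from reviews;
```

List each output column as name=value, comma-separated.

[stars_sum: stars > 3 or lang = 'es']
review_id=30: ✓ → 131
review_id=31: ✓ → 99
review_id=32: ✓ → 110
review_id=33: ✗
review_id=34: ✗
review_id=35: ✗
review_id=36: ✓ → 34
review_id=37: ✓ → 46
review_id=38: ✗
review_id=39: ✗
review_id=40: ✓ → 119
stars_sum = 131 + 99 + 110 + 34 + 46 + 119 = 539
—
[es_sum: lang = 'es' or stars <= 3]
review_id=30: ✓ → 131
review_id=31: ✗
review_id=32: ✗
review_id=33: ✓ → 169
review_id=34: ✓ → 212
review_id=35: ✓ → 293
review_id=36: ✗
review_id=37: ✓ → 46
review_id=38: ✓ → 18
review_id=39: ✓ → 270
review_id=40: ✓ → 119
es_sum = 131 + 169 + 212 + 293 + 46 + 18 + 270 + 119 = 1258
—
[verified_avg: verified = 1 and length < 837]
review_id=30: ✗
review_id=31: ✗
review_id=32: ✗
review_id=33: ✗
review_id=34: ✗
review_id=35: ✓ → 293
review_id=36: ✗
review_id=37: ✗
review_id=38: ✗
review_id=39: ✗
review_id=40: ✗
verified_avg = 293

stars_sum=539, es_sum=1258, verified_avg=293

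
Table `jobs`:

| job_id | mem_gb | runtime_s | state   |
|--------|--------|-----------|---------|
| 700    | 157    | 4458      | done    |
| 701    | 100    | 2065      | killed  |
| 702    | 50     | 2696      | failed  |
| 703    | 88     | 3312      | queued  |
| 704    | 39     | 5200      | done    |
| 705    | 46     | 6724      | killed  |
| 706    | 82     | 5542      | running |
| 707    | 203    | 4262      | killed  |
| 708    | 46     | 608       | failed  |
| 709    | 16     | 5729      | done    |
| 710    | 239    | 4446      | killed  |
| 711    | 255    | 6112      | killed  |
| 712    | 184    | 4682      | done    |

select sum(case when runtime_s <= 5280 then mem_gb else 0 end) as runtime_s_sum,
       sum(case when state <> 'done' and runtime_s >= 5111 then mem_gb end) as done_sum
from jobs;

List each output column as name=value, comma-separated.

[runtime_s_sum: runtime_s <= 5280]
job_id=700: ✓ → 157
job_id=701: ✓ → 100
job_id=702: ✓ → 50
job_id=703: ✓ → 88
job_id=704: ✓ → 39
job_id=705: ✗
job_id=706: ✗
job_id=707: ✓ → 203
job_id=708: ✓ → 46
job_id=709: ✗
job_id=710: ✓ → 239
job_id=711: ✗
job_id=712: ✓ → 184
runtime_s_sum = 157 + 100 + 50 + 88 + 39 + 203 + 46 + 239 + 184 = 1106
—
[done_sum: state <> 'done' and runtime_s >= 5111]
job_id=700: ✗
job_id=701: ✗
job_id=702: ✗
job_id=703: ✗
job_id=704: ✗
job_id=705: ✓ → 46
job_id=706: ✓ → 82
job_id=707: ✗
job_id=708: ✗
job_id=709: ✗
job_id=710: ✗
job_id=711: ✓ → 255
job_id=712: ✗
done_sum = 46 + 82 + 255 = 383

runtime_s_sum=1106, done_sum=383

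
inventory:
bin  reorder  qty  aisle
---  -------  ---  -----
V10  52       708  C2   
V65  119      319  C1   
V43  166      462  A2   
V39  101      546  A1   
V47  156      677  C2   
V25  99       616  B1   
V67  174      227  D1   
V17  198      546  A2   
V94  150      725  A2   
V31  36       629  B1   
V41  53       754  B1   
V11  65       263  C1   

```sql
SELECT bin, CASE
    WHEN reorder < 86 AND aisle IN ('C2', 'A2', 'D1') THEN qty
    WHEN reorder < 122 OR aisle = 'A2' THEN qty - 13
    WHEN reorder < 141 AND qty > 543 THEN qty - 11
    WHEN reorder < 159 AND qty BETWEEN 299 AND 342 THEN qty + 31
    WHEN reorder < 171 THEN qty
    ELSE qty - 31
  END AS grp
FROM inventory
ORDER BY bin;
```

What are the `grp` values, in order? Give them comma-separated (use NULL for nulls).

bin=V10: reorder < 86 AND aisle IN ('C2', 'A2', 'D1') → 708
bin=V11: reorder < 122 OR aisle = 'A2' → 250
bin=V17: reorder < 122 OR aisle = 'A2' → 533
bin=V25: reorder < 122 OR aisle = 'A2' → 603
bin=V31: reorder < 122 OR aisle = 'A2' → 616
bin=V39: reorder < 122 OR aisle = 'A2' → 533
bin=V41: reorder < 122 OR aisle = 'A2' → 741
bin=V43: reorder < 122 OR aisle = 'A2' → 449
bin=V47: reorder < 171 → 677
bin=V65: reorder < 122 OR aisle = 'A2' → 306
bin=V67: ELSE → 196
bin=V94: reorder < 122 OR aisle = 'A2' → 712

708, 250, 533, 603, 616, 533, 741, 449, 677, 306, 196, 712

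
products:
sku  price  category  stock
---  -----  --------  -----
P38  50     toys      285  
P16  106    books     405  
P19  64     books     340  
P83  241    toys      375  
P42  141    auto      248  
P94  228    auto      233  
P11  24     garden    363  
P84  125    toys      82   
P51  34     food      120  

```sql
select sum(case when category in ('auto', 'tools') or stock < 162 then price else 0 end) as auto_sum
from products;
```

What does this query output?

528

sku=P38: ✗
sku=P16: ✗
sku=P19: ✗
sku=P83: ✗
sku=P42: ✓ → 141
sku=P94: ✓ → 228
sku=P11: ✗
sku=P84: ✓ → 125
sku=P51: ✓ → 34
auto_sum = 141 + 228 + 125 + 34 = 528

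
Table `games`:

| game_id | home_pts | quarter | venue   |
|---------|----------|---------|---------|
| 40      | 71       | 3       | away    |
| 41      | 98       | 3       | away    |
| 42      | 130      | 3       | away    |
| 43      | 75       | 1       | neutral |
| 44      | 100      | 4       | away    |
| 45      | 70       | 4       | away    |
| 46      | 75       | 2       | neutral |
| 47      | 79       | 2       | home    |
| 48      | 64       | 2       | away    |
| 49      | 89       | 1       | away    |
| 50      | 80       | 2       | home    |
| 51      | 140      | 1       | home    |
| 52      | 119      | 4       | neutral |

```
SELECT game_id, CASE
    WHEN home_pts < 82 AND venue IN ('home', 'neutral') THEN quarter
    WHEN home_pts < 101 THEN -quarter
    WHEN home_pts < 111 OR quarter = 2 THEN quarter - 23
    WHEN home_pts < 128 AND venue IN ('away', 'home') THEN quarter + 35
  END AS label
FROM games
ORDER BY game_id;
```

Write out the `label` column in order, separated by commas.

game_id=40: home_pts < 101 → -3
game_id=41: home_pts < 101 → -3
game_id=42: (no match → NULL) → NULL
game_id=43: home_pts < 82 AND venue IN ('home', 'neutral') → 1
game_id=44: home_pts < 101 → -4
game_id=45: home_pts < 101 → -4
game_id=46: home_pts < 82 AND venue IN ('home', 'neutral') → 2
game_id=47: home_pts < 82 AND venue IN ('home', 'neutral') → 2
game_id=48: home_pts < 101 → -2
game_id=49: home_pts < 101 → -1
game_id=50: home_pts < 82 AND venue IN ('home', 'neutral') → 2
game_id=51: (no match → NULL) → NULL
game_id=52: (no match → NULL) → NULL

-3, -3, NULL, 1, -4, -4, 2, 2, -2, -1, 2, NULL, NULL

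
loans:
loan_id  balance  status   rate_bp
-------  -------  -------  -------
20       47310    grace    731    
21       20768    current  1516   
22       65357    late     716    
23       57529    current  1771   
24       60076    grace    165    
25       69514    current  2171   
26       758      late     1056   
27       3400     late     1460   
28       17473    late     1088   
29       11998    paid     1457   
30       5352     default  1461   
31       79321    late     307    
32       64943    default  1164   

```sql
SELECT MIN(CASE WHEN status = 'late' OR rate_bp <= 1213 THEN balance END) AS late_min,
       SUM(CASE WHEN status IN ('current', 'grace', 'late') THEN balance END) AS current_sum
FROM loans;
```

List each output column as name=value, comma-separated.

late_min=758, current_sum=421506

[late_min: status = 'late' OR rate_bp <= 1213]
loan_id=20: ✓ → 47310
loan_id=21: ✗
loan_id=22: ✓ → 65357
loan_id=23: ✗
loan_id=24: ✓ → 60076
loan_id=25: ✗
loan_id=26: ✓ → 758
loan_id=27: ✓ → 3400
loan_id=28: ✓ → 17473
loan_id=29: ✗
loan_id=30: ✗
loan_id=31: ✓ → 79321
loan_id=32: ✓ → 64943
late_min = MIN(47310, 65357, 60076, 758, 3400, 17473, 79321, 64943) = 758
—
[current_sum: status IN ('current', 'grace', 'late')]
loan_id=20: ✓ → 47310
loan_id=21: ✓ → 20768
loan_id=22: ✓ → 65357
loan_id=23: ✓ → 57529
loan_id=24: ✓ → 60076
loan_id=25: ✓ → 69514
loan_id=26: ✓ → 758
loan_id=27: ✓ → 3400
loan_id=28: ✓ → 17473
loan_id=29: ✗
loan_id=30: ✗
loan_id=31: ✓ → 79321
loan_id=32: ✗
current_sum = 47310 + 20768 + 65357 + 57529 + 60076 + 69514 + 758 + 3400 + 17473 + 79321 = 421506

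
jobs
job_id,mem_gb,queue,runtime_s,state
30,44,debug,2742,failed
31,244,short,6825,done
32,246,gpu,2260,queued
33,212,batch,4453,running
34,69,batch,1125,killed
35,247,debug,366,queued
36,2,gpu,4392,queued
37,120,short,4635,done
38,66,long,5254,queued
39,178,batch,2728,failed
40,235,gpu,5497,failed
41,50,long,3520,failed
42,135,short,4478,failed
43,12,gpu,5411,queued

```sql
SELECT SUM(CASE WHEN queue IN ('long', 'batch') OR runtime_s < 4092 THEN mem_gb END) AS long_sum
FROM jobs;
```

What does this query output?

job_id=30: ✓ → 44
job_id=31: ✗
job_id=32: ✓ → 246
job_id=33: ✓ → 212
job_id=34: ✓ → 69
job_id=35: ✓ → 247
job_id=36: ✗
job_id=37: ✗
job_id=38: ✓ → 66
job_id=39: ✓ → 178
job_id=40: ✗
job_id=41: ✓ → 50
job_id=42: ✗
job_id=43: ✗
long_sum = 44 + 246 + 212 + 69 + 247 + 66 + 178 + 50 = 1112

1112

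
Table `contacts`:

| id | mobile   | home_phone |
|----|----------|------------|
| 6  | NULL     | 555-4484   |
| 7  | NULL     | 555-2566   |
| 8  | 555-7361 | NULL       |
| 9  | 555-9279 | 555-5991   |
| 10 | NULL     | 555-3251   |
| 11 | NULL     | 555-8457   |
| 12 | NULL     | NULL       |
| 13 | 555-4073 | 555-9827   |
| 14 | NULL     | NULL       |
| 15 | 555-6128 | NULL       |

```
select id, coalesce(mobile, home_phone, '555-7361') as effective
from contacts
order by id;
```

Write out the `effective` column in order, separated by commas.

555-4484, 555-2566, 555-7361, 555-9279, 555-3251, 555-8457, 555-7361, 555-4073, 555-7361, 555-6128

id=6: mobile=NULL, home_phone=555-4484 → 555-4484
id=7: mobile=NULL, home_phone=555-2566 → 555-2566
id=8: mobile=555-7361 → 555-7361
id=9: mobile=555-9279 → 555-9279
id=10: mobile=NULL, home_phone=555-3251 → 555-3251
id=11: mobile=NULL, home_phone=555-8457 → 555-8457
id=12: mobile=NULL, home_phone=NULL, → literal 555-7361 → 555-7361
id=13: mobile=555-4073 → 555-4073
id=14: mobile=NULL, home_phone=NULL, → literal 555-7361 → 555-7361
id=15: mobile=555-6128 → 555-6128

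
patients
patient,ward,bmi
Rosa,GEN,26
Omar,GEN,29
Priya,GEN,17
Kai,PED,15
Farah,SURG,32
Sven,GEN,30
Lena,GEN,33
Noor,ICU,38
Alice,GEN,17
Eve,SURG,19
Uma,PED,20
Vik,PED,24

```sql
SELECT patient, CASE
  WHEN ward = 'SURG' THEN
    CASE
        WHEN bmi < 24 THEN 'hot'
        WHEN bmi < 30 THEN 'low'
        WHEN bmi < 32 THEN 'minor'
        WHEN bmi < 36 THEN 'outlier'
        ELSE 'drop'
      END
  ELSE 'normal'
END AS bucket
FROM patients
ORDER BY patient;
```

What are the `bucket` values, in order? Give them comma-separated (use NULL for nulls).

patient=Alice: ward='GEN' → outer ELSE → normal
patient=Eve: ward='SURG' → inner[bmi < 24] → hot
patient=Farah: ward='SURG' → inner[bmi < 36] → outlier
patient=Kai: ward='PED' → outer ELSE → normal
patient=Lena: ward='GEN' → outer ELSE → normal
patient=Noor: ward='ICU' → outer ELSE → normal
patient=Omar: ward='GEN' → outer ELSE → normal
patient=Priya: ward='GEN' → outer ELSE → normal
patient=Rosa: ward='GEN' → outer ELSE → normal
patient=Sven: ward='GEN' → outer ELSE → normal
patient=Uma: ward='PED' → outer ELSE → normal
patient=Vik: ward='PED' → outer ELSE → normal

normal, hot, outlier, normal, normal, normal, normal, normal, normal, normal, normal, normal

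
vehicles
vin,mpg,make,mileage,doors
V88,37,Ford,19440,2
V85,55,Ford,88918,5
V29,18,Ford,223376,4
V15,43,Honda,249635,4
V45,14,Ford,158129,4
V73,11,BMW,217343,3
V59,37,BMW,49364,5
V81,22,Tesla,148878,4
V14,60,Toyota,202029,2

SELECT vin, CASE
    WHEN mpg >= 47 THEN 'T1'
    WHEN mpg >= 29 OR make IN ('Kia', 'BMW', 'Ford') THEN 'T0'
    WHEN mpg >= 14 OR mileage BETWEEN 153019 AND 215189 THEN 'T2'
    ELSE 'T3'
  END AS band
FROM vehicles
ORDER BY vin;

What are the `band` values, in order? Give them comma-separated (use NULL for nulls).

T1, T0, T0, T0, T0, T0, T2, T1, T0

vin=V14: mpg >= 47 → T1
vin=V15: mpg >= 29 OR make IN ('Kia', 'BMW', 'Ford') → T0
vin=V29: mpg >= 29 OR make IN ('Kia', 'BMW', 'Ford') → T0
vin=V45: mpg >= 29 OR make IN ('Kia', 'BMW', 'Ford') → T0
vin=V59: mpg >= 29 OR make IN ('Kia', 'BMW', 'Ford') → T0
vin=V73: mpg >= 29 OR make IN ('Kia', 'BMW', 'Ford') → T0
vin=V81: mpg >= 14 OR mileage BETWEEN 153019 AND 215189 → T2
vin=V85: mpg >= 47 → T1
vin=V88: mpg >= 29 OR make IN ('Kia', 'BMW', 'Ford') → T0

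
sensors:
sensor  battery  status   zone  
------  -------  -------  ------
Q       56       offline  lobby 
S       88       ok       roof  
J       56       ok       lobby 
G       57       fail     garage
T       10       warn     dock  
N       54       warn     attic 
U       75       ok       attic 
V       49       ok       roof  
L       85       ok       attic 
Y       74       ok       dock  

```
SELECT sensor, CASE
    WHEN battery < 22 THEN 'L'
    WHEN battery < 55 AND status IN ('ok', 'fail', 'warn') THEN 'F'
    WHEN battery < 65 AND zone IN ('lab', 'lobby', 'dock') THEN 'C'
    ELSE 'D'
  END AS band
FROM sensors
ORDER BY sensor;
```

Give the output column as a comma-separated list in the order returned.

sensor=G: ELSE → D
sensor=J: battery < 65 AND zone IN ('lab', 'lobby', 'dock') → C
sensor=L: ELSE → D
sensor=N: battery < 55 AND status IN ('ok', 'fail', 'warn') → F
sensor=Q: battery < 65 AND zone IN ('lab', 'lobby', 'dock') → C
sensor=S: ELSE → D
sensor=T: battery < 22 → L
sensor=U: ELSE → D
sensor=V: battery < 55 AND status IN ('ok', 'fail', 'warn') → F
sensor=Y: ELSE → D

D, C, D, F, C, D, L, D, F, D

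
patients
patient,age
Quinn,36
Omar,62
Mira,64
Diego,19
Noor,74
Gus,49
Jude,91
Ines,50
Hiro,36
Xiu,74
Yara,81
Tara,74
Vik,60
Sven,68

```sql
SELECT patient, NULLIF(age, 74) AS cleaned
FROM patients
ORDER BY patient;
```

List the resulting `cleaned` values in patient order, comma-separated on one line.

19, 49, 36, 50, 91, 64, NULL, 62, 36, 68, NULL, 60, NULL, 81

patient=Diego: age=19 vs 74: differ → 19
patient=Gus: age=49 vs 74: differ → 49
patient=Hiro: age=36 vs 74: differ → 36
patient=Ines: age=50 vs 74: differ → 50
patient=Jude: age=91 vs 74: differ → 91
patient=Mira: age=64 vs 74: differ → 64
patient=Noor: age=74 vs 74: equal → NULL
patient=Omar: age=62 vs 74: differ → 62
patient=Quinn: age=36 vs 74: differ → 36
patient=Sven: age=68 vs 74: differ → 68
patient=Tara: age=74 vs 74: equal → NULL
patient=Vik: age=60 vs 74: differ → 60
patient=Xiu: age=74 vs 74: equal → NULL
patient=Yara: age=81 vs 74: differ → 81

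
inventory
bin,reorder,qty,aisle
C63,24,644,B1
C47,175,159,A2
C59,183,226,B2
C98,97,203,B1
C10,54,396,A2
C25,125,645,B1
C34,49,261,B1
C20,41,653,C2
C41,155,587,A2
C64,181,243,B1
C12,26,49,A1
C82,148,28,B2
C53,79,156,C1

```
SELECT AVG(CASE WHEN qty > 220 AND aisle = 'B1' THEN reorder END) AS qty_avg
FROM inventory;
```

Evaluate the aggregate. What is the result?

94.75

bin=C63: ✓ → 24
bin=C47: ✗
bin=C59: ✗
bin=C98: ✗
bin=C10: ✗
bin=C25: ✓ → 125
bin=C34: ✓ → 49
bin=C20: ✗
bin=C41: ✗
bin=C64: ✓ → 181
bin=C12: ✗
bin=C82: ✗
bin=C53: ✗
qty_avg = (24 + 125 + 49 + 181) / 4 = 94.75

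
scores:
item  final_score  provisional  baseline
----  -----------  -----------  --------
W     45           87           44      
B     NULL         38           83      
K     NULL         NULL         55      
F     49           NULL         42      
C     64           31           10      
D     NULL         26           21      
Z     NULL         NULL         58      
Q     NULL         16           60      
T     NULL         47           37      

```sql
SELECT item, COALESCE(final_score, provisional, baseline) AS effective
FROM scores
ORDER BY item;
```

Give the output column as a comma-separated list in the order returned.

item=B: final_score=NULL, provisional=38 → 38
item=C: final_score=64 → 64
item=D: final_score=NULL, provisional=26 → 26
item=F: final_score=49 → 49
item=K: final_score=NULL, provisional=NULL, baseline=55 → 55
item=Q: final_score=NULL, provisional=16 → 16
item=T: final_score=NULL, provisional=47 → 47
item=W: final_score=45 → 45
item=Z: final_score=NULL, provisional=NULL, baseline=58 → 58

38, 64, 26, 49, 55, 16, 47, 45, 58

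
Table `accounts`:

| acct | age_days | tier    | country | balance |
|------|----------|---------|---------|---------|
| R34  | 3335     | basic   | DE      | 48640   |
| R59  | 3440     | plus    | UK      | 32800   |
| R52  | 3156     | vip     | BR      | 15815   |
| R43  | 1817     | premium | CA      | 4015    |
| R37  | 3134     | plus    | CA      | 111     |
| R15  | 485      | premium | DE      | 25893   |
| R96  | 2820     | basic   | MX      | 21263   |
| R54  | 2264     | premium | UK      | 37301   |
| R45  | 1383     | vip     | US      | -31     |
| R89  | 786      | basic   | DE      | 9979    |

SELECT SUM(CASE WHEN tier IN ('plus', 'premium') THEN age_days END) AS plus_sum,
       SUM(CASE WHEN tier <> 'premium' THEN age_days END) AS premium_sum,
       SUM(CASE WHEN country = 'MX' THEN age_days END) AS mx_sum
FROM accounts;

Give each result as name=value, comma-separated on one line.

[plus_sum: tier IN ('plus', 'premium')]
acct=R34: ✗
acct=R59: ✓ → 3440
acct=R52: ✗
acct=R43: ✓ → 1817
acct=R37: ✓ → 3134
acct=R15: ✓ → 485
acct=R96: ✗
acct=R54: ✓ → 2264
acct=R45: ✗
acct=R89: ✗
plus_sum = 3440 + 1817 + 3134 + 485 + 2264 = 11140
—
[premium_sum: tier <> 'premium']
acct=R34: ✓ → 3335
acct=R59: ✓ → 3440
acct=R52: ✓ → 3156
acct=R43: ✗
acct=R37: ✓ → 3134
acct=R15: ✗
acct=R96: ✓ → 2820
acct=R54: ✗
acct=R45: ✓ → 1383
acct=R89: ✓ → 786
premium_sum = 3335 + 3440 + 3156 + 3134 + 2820 + 1383 + 786 = 18054
—
[mx_sum: country = 'MX']
acct=R34: ✗
acct=R59: ✗
acct=R52: ✗
acct=R43: ✗
acct=R37: ✗
acct=R15: ✗
acct=R96: ✓ → 2820
acct=R54: ✗
acct=R45: ✗
acct=R89: ✗
mx_sum = 2820

plus_sum=11140, premium_sum=18054, mx_sum=2820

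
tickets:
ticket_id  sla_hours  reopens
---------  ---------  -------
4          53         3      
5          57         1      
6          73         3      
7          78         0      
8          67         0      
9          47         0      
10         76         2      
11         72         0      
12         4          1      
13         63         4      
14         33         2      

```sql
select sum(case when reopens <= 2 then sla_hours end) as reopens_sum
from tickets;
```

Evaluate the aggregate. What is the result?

434

ticket_id=4: ✗
ticket_id=5: ✓ → 57
ticket_id=6: ✗
ticket_id=7: ✓ → 78
ticket_id=8: ✓ → 67
ticket_id=9: ✓ → 47
ticket_id=10: ✓ → 76
ticket_id=11: ✓ → 72
ticket_id=12: ✓ → 4
ticket_id=13: ✗
ticket_id=14: ✓ → 33
reopens_sum = 57 + 78 + 67 + 47 + 76 + 72 + 4 + 33 = 434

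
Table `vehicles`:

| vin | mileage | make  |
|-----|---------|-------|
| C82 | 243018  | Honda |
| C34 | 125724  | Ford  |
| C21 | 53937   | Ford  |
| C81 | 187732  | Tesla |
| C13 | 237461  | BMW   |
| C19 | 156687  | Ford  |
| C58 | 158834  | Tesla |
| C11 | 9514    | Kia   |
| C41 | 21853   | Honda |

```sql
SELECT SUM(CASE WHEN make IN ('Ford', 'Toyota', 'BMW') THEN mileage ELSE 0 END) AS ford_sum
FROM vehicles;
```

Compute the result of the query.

vin=C82: ✗
vin=C34: ✓ → 125724
vin=C21: ✓ → 53937
vin=C81: ✗
vin=C13: ✓ → 237461
vin=C19: ✓ → 156687
vin=C58: ✗
vin=C11: ✗
vin=C41: ✗
ford_sum = 125724 + 53937 + 237461 + 156687 = 573809

573809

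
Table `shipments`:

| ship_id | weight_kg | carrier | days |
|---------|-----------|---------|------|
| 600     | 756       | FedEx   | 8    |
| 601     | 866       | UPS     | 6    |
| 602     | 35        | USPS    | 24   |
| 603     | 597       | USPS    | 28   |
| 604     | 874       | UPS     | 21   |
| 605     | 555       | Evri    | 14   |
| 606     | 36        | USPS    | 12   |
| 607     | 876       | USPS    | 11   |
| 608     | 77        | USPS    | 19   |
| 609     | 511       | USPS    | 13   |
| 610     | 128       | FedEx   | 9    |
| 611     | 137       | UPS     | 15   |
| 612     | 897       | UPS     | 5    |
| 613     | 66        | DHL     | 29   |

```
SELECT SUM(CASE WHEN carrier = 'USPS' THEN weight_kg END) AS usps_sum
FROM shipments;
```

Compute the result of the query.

ship_id=600: ✗
ship_id=601: ✗
ship_id=602: ✓ → 35
ship_id=603: ✓ → 597
ship_id=604: ✗
ship_id=605: ✗
ship_id=606: ✓ → 36
ship_id=607: ✓ → 876
ship_id=608: ✓ → 77
ship_id=609: ✓ → 511
ship_id=610: ✗
ship_id=611: ✗
ship_id=612: ✗
ship_id=613: ✗
usps_sum = 35 + 597 + 36 + 876 + 77 + 511 = 2132

2132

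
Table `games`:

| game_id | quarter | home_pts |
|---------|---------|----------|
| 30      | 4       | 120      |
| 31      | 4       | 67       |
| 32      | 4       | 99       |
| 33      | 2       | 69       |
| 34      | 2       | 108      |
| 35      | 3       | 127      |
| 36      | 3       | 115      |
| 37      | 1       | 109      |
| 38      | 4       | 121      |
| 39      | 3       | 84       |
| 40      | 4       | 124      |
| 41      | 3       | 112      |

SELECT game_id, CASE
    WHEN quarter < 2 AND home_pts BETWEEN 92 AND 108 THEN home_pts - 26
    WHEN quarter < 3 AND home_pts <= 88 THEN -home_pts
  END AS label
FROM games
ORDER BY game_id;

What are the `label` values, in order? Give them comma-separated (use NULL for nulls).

game_id=30: (no match → NULL) → NULL
game_id=31: (no match → NULL) → NULL
game_id=32: (no match → NULL) → NULL
game_id=33: quarter < 3 AND home_pts <= 88 → -69
game_id=34: (no match → NULL) → NULL
game_id=35: (no match → NULL) → NULL
game_id=36: (no match → NULL) → NULL
game_id=37: (no match → NULL) → NULL
game_id=38: (no match → NULL) → NULL
game_id=39: (no match → NULL) → NULL
game_id=40: (no match → NULL) → NULL
game_id=41: (no match → NULL) → NULL

NULL, NULL, NULL, -69, NULL, NULL, NULL, NULL, NULL, NULL, NULL, NULL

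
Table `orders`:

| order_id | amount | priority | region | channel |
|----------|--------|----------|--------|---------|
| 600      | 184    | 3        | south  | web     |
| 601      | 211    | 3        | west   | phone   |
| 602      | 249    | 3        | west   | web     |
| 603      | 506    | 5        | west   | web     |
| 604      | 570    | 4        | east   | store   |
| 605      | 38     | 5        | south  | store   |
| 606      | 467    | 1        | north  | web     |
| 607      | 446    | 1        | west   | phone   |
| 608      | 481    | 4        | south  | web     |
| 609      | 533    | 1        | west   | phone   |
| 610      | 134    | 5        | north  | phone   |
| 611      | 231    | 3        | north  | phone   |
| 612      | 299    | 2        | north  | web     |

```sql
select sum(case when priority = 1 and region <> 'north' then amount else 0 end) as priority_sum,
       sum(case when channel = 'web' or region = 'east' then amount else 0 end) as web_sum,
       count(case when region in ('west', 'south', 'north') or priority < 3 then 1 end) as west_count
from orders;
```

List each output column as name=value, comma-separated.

[priority_sum: priority = 1 and region <> 'north']
order_id=600: ✗
order_id=601: ✗
order_id=602: ✗
order_id=603: ✗
order_id=604: ✗
order_id=605: ✗
order_id=606: ✗
order_id=607: ✓ → 446
order_id=608: ✗
order_id=609: ✓ → 533
order_id=610: ✗
order_id=611: ✗
order_id=612: ✗
priority_sum = 446 + 533 = 979
—
[web_sum: channel = 'web' or region = 'east']
order_id=600: ✓ → 184
order_id=601: ✗
order_id=602: ✓ → 249
order_id=603: ✓ → 506
order_id=604: ✓ → 570
order_id=605: ✗
order_id=606: ✓ → 467
order_id=607: ✗
order_id=608: ✓ → 481
order_id=609: ✗
order_id=610: ✗
order_id=611: ✗
order_id=612: ✓ → 299
web_sum = 184 + 249 + 506 + 570 + 467 + 481 + 299 = 2756
—
[west_count: region in ('west', 'south', 'north') or priority < 3]
order_id=600: ✓ → 1
order_id=601: ✓ → 1
order_id=602: ✓ → 1
order_id=603: ✓ → 1
order_id=604: ✗
order_id=605: ✓ → 1
order_id=606: ✓ → 1
order_id=607: ✓ → 1
order_id=608: ✓ → 1
order_id=609: ✓ → 1
order_id=610: ✓ → 1
order_id=611: ✓ → 1
order_id=612: ✓ → 1
west_count = COUNT(1, 1, 1, 1, 1, 1, 1, 1, 1, 1, 1, 1) = 12

priority_sum=979, web_sum=2756, west_count=12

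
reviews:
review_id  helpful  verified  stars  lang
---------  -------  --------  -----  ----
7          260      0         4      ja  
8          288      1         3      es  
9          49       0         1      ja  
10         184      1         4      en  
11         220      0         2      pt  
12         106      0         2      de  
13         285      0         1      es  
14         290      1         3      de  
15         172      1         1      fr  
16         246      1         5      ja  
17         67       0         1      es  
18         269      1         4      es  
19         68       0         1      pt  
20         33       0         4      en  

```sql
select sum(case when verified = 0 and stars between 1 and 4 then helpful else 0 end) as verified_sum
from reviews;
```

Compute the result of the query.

review_id=7: ✓ → 260
review_id=8: ✗
review_id=9: ✓ → 49
review_id=10: ✗
review_id=11: ✓ → 220
review_id=12: ✓ → 106
review_id=13: ✓ → 285
review_id=14: ✗
review_id=15: ✗
review_id=16: ✗
review_id=17: ✓ → 67
review_id=18: ✗
review_id=19: ✓ → 68
review_id=20: ✓ → 33
verified_sum = 260 + 49 + 220 + 106 + 285 + 67 + 68 + 33 = 1088

1088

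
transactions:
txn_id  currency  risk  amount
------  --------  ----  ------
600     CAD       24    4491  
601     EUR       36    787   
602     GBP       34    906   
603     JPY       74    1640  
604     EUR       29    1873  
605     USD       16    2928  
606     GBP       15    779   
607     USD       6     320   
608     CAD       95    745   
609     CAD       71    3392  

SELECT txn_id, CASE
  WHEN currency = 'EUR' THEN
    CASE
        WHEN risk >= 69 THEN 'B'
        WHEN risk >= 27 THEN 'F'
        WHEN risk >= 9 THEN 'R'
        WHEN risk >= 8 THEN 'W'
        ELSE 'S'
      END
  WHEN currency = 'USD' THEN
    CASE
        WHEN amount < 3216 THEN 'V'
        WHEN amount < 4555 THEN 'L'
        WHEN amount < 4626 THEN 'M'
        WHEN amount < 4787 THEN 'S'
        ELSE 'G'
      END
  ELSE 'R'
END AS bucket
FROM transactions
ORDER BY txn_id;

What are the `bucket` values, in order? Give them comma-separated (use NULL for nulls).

txn_id=600: currency='CAD' → outer ELSE → R
txn_id=601: currency='EUR' → inner[risk >= 27] → F
txn_id=602: currency='GBP' → outer ELSE → R
txn_id=603: currency='JPY' → outer ELSE → R
txn_id=604: currency='EUR' → inner[risk >= 27] → F
txn_id=605: currency='USD' → inner[amount < 3216] → V
txn_id=606: currency='GBP' → outer ELSE → R
txn_id=607: currency='USD' → inner[amount < 3216] → V
txn_id=608: currency='CAD' → outer ELSE → R
txn_id=609: currency='CAD' → outer ELSE → R

R, F, R, R, F, V, R, V, R, R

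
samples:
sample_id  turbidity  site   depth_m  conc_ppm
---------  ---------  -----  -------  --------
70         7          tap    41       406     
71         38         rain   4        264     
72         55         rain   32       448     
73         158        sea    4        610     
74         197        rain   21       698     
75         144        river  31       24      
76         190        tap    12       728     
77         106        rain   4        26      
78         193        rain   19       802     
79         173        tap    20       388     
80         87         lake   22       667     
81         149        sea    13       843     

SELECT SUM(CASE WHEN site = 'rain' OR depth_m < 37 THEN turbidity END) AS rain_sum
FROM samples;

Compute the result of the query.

1490

sample_id=70: ✗
sample_id=71: ✓ → 38
sample_id=72: ✓ → 55
sample_id=73: ✓ → 158
sample_id=74: ✓ → 197
sample_id=75: ✓ → 144
sample_id=76: ✓ → 190
sample_id=77: ✓ → 106
sample_id=78: ✓ → 193
sample_id=79: ✓ → 173
sample_id=80: ✓ → 87
sample_id=81: ✓ → 149
rain_sum = 38 + 55 + 158 + 197 + 144 + 190 + 106 + 193 + 173 + 87 + 149 = 1490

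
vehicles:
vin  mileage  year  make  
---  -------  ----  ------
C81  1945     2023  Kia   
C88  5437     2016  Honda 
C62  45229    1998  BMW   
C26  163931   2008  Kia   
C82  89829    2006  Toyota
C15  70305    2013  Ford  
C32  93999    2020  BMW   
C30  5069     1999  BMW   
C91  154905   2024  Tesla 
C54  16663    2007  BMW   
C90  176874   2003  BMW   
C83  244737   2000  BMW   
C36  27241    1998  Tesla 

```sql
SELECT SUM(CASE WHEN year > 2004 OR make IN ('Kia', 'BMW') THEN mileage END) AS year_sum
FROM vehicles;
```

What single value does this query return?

1068923

vin=C81: ✓ → 1945
vin=C88: ✓ → 5437
vin=C62: ✓ → 45229
vin=C26: ✓ → 163931
vin=C82: ✓ → 89829
vin=C15: ✓ → 70305
vin=C32: ✓ → 93999
vin=C30: ✓ → 5069
vin=C91: ✓ → 154905
vin=C54: ✓ → 16663
vin=C90: ✓ → 176874
vin=C83: ✓ → 244737
vin=C36: ✗
year_sum = 1945 + 5437 + 45229 + 163931 + 89829 + 70305 + 93999 + 5069 + 154905 + 16663 + 176874 + 244737 = 1068923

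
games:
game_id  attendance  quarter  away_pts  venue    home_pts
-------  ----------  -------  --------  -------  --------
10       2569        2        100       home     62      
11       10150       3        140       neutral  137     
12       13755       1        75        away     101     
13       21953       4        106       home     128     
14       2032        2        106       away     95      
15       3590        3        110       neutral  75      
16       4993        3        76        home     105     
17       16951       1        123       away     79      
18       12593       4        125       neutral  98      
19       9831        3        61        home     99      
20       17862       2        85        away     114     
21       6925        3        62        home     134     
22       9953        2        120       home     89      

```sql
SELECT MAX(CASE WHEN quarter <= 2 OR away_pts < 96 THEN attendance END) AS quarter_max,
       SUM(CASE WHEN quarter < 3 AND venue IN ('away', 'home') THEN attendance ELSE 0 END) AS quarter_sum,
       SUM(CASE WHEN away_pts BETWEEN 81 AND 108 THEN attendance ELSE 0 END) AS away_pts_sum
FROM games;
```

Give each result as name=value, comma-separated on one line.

[quarter_max: quarter <= 2 OR away_pts < 96]
game_id=10: ✓ → 2569
game_id=11: ✗
game_id=12: ✓ → 13755
game_id=13: ✗
game_id=14: ✓ → 2032
game_id=15: ✗
game_id=16: ✓ → 4993
game_id=17: ✓ → 16951
game_id=18: ✗
game_id=19: ✓ → 9831
game_id=20: ✓ → 17862
game_id=21: ✓ → 6925
game_id=22: ✓ → 9953
quarter_max = MAX(2569, 13755, 2032, 4993, 16951, 9831, 17862, 6925, 9953) = 17862
—
[quarter_sum: quarter < 3 AND venue IN ('away', 'home')]
game_id=10: ✓ → 2569
game_id=11: ✗
game_id=12: ✓ → 13755
game_id=13: ✗
game_id=14: ✓ → 2032
game_id=15: ✗
game_id=16: ✗
game_id=17: ✓ → 16951
game_id=18: ✗
game_id=19: ✗
game_id=20: ✓ → 17862
game_id=21: ✗
game_id=22: ✓ → 9953
quarter_sum = 2569 + 13755 + 2032 + 16951 + 17862 + 9953 = 63122
—
[away_pts_sum: away_pts BETWEEN 81 AND 108]
game_id=10: ✓ → 2569
game_id=11: ✗
game_id=12: ✗
game_id=13: ✓ → 21953
game_id=14: ✓ → 2032
game_id=15: ✗
game_id=16: ✗
game_id=17: ✗
game_id=18: ✗
game_id=19: ✗
game_id=20: ✓ → 17862
game_id=21: ✗
game_id=22: ✗
away_pts_sum = 2569 + 21953 + 2032 + 17862 = 44416

quarter_max=17862, quarter_sum=63122, away_pts_sum=44416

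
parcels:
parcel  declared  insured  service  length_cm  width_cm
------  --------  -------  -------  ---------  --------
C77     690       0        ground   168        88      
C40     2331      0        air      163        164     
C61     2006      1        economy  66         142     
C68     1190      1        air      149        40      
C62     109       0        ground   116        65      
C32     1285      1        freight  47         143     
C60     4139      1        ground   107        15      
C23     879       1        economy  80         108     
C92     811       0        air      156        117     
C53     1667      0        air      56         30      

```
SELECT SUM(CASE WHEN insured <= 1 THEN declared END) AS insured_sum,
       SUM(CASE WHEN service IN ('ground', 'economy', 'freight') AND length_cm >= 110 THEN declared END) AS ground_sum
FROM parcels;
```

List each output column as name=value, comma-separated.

insured_sum=15107, ground_sum=799

[insured_sum: insured <= 1]
parcel=C77: ✓ → 690
parcel=C40: ✓ → 2331
parcel=C61: ✓ → 2006
parcel=C68: ✓ → 1190
parcel=C62: ✓ → 109
parcel=C32: ✓ → 1285
parcel=C60: ✓ → 4139
parcel=C23: ✓ → 879
parcel=C92: ✓ → 811
parcel=C53: ✓ → 1667
insured_sum = 690 + 2331 + 2006 + 1190 + 109 + 1285 + 4139 + 879 + 811 + 1667 = 15107
—
[ground_sum: service IN ('ground', 'economy', 'freight') AND length_cm >= 110]
parcel=C77: ✓ → 690
parcel=C40: ✗
parcel=C61: ✗
parcel=C68: ✗
parcel=C62: ✓ → 109
parcel=C32: ✗
parcel=C60: ✗
parcel=C23: ✗
parcel=C92: ✗
parcel=C53: ✗
ground_sum = 690 + 109 = 799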